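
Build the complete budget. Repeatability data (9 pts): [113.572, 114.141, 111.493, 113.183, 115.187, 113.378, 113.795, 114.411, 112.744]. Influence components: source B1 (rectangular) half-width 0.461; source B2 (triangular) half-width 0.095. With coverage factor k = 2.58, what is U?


mean = (113.572 + 114.141 + 111.493 + 113.183 + 115.187 + 113.378 + 113.795 + 114.411 + 112.744) / 9 = 113.5448889
s = sqrt(sum((x - mean)^2)/(n-1)) = 1.0533164
u_A = s / sqrt(n) = 1.0533164 / sqrt(9) = 0.35110547
u_B1 = 0.461 / sqrt(3) = 0.26615847
u_B2 = 0.095 / sqrt(6) = 0.038783588
uc = sqrt(0.35110547^2 + 0.26615847^2 + 0.038783588^2) = 0.44228899
U = k * uc = 2.58 * 0.44228899
U = 1.1411

1.1411


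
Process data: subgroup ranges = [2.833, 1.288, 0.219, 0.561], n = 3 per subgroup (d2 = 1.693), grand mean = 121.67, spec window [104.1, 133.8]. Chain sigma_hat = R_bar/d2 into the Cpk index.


R_bar = (2.833 + 1.288 + 0.219 + 0.561) / 4 = 1.22525
sigma = R_bar / d2 = 1.22525 / 1.693 = 0.7237153
Cp = (USL - LSL)/(6*sigma) = (133.8 - 104.1)/(6*0.7237153) = 6.8397
Cpu = (133.8 - 121.67)/(3*0.7237153) = 5.5869
Cpl = (121.67 - 104.1)/(3*0.7237153) = 8.0925
Cpk = min(Cpu, Cpl) = 5.5869

5.5869


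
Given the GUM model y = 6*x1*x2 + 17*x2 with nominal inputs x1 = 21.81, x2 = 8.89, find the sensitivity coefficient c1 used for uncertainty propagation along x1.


y = 6*x1*x2 + 17*x2
dy/dx1 = 6*x2
Evaluate at x2 = 8.89: c1 = 6 * 8.89
c1 = 53.3400

53.3400


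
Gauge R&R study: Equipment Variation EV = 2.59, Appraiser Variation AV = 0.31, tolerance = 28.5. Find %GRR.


GRR = sqrt(EV^2 + AV^2) = sqrt(2.59^2 + 0.31^2) = 2.6084862
%GRR = GRR / tol * 100 = 2.6084862 / 28.5 * 100
%GRR = 9.1526

9.1526


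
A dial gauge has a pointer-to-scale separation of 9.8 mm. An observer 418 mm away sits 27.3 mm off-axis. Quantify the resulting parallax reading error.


error = h * offset / d
= 9.8 * 27.3 / 418
= 0.6400

0.6400


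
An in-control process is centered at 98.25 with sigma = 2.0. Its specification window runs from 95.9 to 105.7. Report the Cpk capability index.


Cpu = (USL - mean) / (3*sigma) = (105.7 - 98.25) / (3*2.0) = 1.2417
Cpl = (mean - LSL) / (3*sigma) = (98.25 - 95.9) / (3*2.0) = 0.3917
Cpk = min(Cpu, Cpl) = 0.3917

0.3917


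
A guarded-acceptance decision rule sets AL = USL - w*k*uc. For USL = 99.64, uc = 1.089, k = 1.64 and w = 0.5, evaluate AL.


U = k * uc = 1.64 * 1.089 = 1.78596
guard band g = w * U = 0.5 * 1.78596 = 0.89298
AL = USL - g = 99.64 - 0.89298
AL = 98.7470

98.7470


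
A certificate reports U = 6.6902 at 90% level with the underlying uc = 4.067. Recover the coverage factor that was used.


k = U / uc
k = 6.6902 / 4.067
k = 1.645

1.645


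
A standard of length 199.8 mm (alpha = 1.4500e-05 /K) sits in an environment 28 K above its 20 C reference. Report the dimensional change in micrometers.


dL = L * alpha * dT
= 199.8 * 1.4500e-05 * 28
= 0.0811188 mm
dL_um = 0.0811188 * 1000 = 81.1188 um

81.1188


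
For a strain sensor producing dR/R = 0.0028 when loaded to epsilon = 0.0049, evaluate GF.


GF = (dR/R) / epsilon
= 0.0028 / 0.0049
= 0.5714

0.5714


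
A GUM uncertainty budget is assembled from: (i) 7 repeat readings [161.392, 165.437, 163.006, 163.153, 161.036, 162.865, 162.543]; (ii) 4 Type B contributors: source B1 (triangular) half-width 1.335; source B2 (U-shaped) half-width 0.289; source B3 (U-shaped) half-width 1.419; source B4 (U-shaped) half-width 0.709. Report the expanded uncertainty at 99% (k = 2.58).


mean = (161.392 + 165.437 + 163.006 + 163.153 + 161.036 + 162.865 + 162.543) / 7 = 162.776
s = sqrt(sum((x - mean)^2)/(n-1)) = 1.4306884
u_A = s / sqrt(n) = 1.4306884 / sqrt(7) = 0.54074939
u_B1 = 1.335 / sqrt(6) = 0.54501147
u_B2 = 0.289 / sqrt(2) = 0.20435386
u_B3 = 1.419 / sqrt(2) = 1.0033845
u_B4 = 0.709 / sqrt(2) = 0.50133871
uc = sqrt(0.54074939^2 + 0.54501147^2 + 0.20435386^2 + 1.0033845^2 + 0.50133871^2) = 1.3745286
U = k * uc = 2.58 * 1.3745286
U = 3.5463

3.5463


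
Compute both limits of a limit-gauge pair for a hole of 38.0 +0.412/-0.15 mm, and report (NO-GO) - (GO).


GO = nominal - lower_tol (smallest hole = maximum material condition)
GO = 38.0 - 0.15 = 37.85
NO-GO = nominal + upper_tol (largest hole = least material condition)
NO-GO = 38.0 + 0.412 = 38.412
spread = NO-GO - GO = 38.412 - 37.85 = 0.5620

0.5620


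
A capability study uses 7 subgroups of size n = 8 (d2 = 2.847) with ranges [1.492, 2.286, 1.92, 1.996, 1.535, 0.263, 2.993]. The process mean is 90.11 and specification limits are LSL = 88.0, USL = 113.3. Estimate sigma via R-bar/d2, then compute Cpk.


R_bar = (1.492 + 2.286 + 1.92 + 1.996 + 1.535 + 0.263 + 2.993) / 7 = 1.7835714
sigma = R_bar / d2 = 1.7835714 / 2.847 = 0.62647397
Cp = (USL - LSL)/(6*sigma) = (113.3 - 88.0)/(6*0.62647397) = 6.7308
Cpu = (113.3 - 90.11)/(3*0.62647397) = 12.3389
Cpl = (90.11 - 88.0)/(3*0.62647397) = 1.1227
Cpk = min(Cpu, Cpl) = 1.1227

1.1227


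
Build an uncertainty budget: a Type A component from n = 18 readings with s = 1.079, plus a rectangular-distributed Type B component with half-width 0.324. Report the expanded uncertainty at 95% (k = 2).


u_A = s / sqrt(n) = 1.079 / sqrt(18) = 0.25432274
u_B = half_width / sqrt(3) = 0.324 / sqrt(3) = 0.18706149
uc = sqrt(u_A^2 + u_B^2) = sqrt(0.25432274^2 + 0.18706149^2) = 0.31570882
U = k * uc = 2 * 0.31570882
U = 0.6314

0.6314


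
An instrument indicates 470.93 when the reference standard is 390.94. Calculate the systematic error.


Systematic error = measured - true
= 470.93 - 390.94
= 79.9900

79.9900


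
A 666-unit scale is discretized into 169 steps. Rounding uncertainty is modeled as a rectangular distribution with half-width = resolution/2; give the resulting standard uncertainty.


resolution = range / divisions
resolution = 666 / 169 = 3.9408284
u_res = resolution / (2*sqrt(3))
u_res = 3.9408284 / 3.4641016
u_res = 1.1376

1.1376


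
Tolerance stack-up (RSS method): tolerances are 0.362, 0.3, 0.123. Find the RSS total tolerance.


RSS = sqrt(0.362^2 + 0.3^2 + 0.123^2)
= sqrt(0.236173)
= 0.4860

0.4860


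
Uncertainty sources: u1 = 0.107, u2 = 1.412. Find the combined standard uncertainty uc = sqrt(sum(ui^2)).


uc = sqrt(0.107^2 + 1.412^2)
uc = sqrt(2.005193)
uc = 1.4160

1.4160


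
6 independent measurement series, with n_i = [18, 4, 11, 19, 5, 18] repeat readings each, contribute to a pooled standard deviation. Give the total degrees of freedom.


nu = sum_i (n_i - 1)
nu = ((18 - 1) + (4 - 1) + (11 - 1) + (19 - 1) + (5 - 1) + (18 - 1))
nu = 17 + 3 + 10 + 18 + 4 + 17
nu = 69

69


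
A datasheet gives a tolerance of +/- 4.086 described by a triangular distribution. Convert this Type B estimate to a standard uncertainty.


u_B = half_width / sqrt(6)
u_B = 4.086 / 2.4494897
u_B = 1.6681

1.6681


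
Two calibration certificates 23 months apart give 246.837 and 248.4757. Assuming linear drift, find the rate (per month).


rate = (v2 - v1) / months
= (248.4757 - 246.837) / 23
= 1.6387 / 23
= 0.0712

0.0712


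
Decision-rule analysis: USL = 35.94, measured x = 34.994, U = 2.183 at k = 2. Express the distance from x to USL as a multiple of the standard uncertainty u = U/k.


u = U / k = 2.183 / 2 = 1.0915
margin = |USL - x| = |35.94 - 34.994| = 0.946
z = margin / u = 0.946 / 1.0915
z = 0.8667

0.8667


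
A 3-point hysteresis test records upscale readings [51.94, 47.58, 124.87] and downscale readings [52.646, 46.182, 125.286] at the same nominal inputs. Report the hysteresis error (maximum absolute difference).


|51.94 - 52.646| = 0.7060
|47.58 - 46.182| = 1.3980
|124.87 - 125.286| = 0.4160
hysteresis = max(diffs) = 1.3980

1.3980


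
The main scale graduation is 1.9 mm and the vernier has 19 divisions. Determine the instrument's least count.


LC = MSD / n_div
= 1.9 / 19
= 0.1000

0.1000


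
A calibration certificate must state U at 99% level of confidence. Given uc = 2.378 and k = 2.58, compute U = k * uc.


U = k * uc
U = 2.58 * 2.378
U = 6.1352

6.1352


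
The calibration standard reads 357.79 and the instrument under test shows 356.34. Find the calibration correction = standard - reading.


Correction = standard - reading
= 357.79 - 356.34
= 1.4500

1.4500


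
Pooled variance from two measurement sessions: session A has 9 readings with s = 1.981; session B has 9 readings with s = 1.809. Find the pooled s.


s_p = sqrt(((n1-1)*s1^2 + (n2-1)*s2^2) / (n1+n2-2))
numerator = (9-1)*1.981^2 + (9-1)*1.809^2 = 31.394888 + 26.179848 = 57.574736
denominator = 9 + 9 - 2 = 16
s_p^2 = 57.574736 / 16 = 3.598421
s_p = sqrt(3.598421) = 1.8970

1.8970


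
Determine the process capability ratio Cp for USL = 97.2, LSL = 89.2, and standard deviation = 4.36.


Cp = (USL - LSL) / (6 * sigma)
= (97.2 - 89.2) / (6 * 4.36)
= 8.0000 / 26.1600
= 0.3058

0.3058


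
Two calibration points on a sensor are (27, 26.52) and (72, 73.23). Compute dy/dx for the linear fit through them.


slope = (y2 - y1) / (x2 - x1)
= (73.23 - 26.52) / (72 - 27)
= 46.7100 / 45
= 1.0380

1.0380


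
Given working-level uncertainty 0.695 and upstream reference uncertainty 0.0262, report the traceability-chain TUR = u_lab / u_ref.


TUR = u_lab / u_ref
= 0.695 / 0.0262
= 26.5267

26.5267


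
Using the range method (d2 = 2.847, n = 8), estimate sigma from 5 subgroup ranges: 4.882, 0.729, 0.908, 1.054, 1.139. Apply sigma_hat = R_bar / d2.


R_bar = (4.882 + 0.729 + 0.908 + 1.054 + 1.139) / 5
R_bar = 8.712 / 5 = 1.7424
sigma_hat = R_bar / d2 = 1.7424 / 2.847 = 0.6120

0.6120


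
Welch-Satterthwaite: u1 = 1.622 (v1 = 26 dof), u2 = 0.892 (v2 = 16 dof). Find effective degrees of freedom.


uc = sqrt(u1^2 + u2^2) = sqrt(1.622^2 + 0.892^2) = 1.8510937
v_eff = uc^4 / (u1^4/v1 + u2^4/v2)
= 1.8510937^4 / (1.622^4/26 + 0.892^4/16)
= 11.74123 / 0.30578106
v_eff = 38.3975

38.3975


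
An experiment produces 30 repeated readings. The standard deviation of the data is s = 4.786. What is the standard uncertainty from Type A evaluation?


u_A = s / sqrt(n)
u_A = 4.786 / sqrt(30)
u_A = 4.786 / 5.4772256
u_A = 0.8738

0.8738


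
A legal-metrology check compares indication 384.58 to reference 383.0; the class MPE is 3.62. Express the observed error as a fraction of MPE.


e = indication - reference = 384.58 - 383.0 = 1.5800
|e| = 1.5800
ratio = |e| / MPE = 1.5800 / 3.62
ratio = 0.4365

0.4365


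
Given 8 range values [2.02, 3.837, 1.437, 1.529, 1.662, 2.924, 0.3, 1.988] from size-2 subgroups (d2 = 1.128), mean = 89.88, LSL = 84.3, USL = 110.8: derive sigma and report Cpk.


R_bar = (2.02 + 3.837 + 1.437 + 1.529 + 1.662 + 2.924 + 0.3 + 1.988) / 8 = 1.962125
sigma = R_bar / d2 = 1.962125 / 1.128 = 1.7394725
Cp = (USL - LSL)/(6*sigma) = (110.8 - 84.3)/(6*1.7394725) = 2.5391
Cpu = (110.8 - 89.88)/(3*1.7394725) = 4.0089
Cpl = (89.88 - 84.3)/(3*1.7394725) = 1.0693
Cpk = min(Cpu, Cpl) = 1.0693

1.0693


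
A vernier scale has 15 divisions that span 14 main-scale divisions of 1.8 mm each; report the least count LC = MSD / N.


LC = MSD / n_div
= 1.8 / 15
= 0.1200

0.1200


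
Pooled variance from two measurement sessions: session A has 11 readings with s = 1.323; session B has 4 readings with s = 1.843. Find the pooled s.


s_p = sqrt(((n1-1)*s1^2 + (n2-1)*s2^2) / (n1+n2-2))
numerator = (11-1)*1.323^2 + (4-1)*1.843^2 = 17.50329 + 10.189947 = 27.693237
denominator = 11 + 4 - 2 = 13
s_p^2 = 27.693237 / 13 = 2.130249
s_p = sqrt(2.130249) = 1.4595

1.4595


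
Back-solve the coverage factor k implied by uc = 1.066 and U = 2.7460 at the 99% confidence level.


k = U / uc
k = 2.7460 / 1.066
k = 2.576

2.576


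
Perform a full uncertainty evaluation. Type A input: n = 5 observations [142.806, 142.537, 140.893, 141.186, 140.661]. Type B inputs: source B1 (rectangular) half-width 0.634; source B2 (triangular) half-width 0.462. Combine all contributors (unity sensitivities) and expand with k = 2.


mean = (142.806 + 142.537 + 140.893 + 141.186 + 140.661) / 5 = 141.6166
s = sqrt(sum((x - mean)^2)/(n-1)) = 0.98539246
u_A = s / sqrt(n) = 0.98539246 / sqrt(5) = 0.44068091
u_B1 = 0.634 / sqrt(3) = 0.36604007
u_B2 = 0.462 / sqrt(6) = 0.18861071
uc = sqrt(0.44068091^2 + 0.36604007^2 + 0.18861071^2) = 0.60312436
U = k * uc = 2 * 0.60312436
U = 1.2062

1.2062


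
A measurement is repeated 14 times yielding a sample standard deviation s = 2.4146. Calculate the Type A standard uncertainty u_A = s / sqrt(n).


u_A = s / sqrt(n)
u_A = 2.4146 / sqrt(14)
u_A = 2.4146 / 3.7416574
u_A = 0.6453

0.6453


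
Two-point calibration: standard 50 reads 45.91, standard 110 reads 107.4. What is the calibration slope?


slope = (y2 - y1) / (x2 - x1)
= (107.4 - 45.91) / (110 - 50)
= 61.4900 / 60
= 1.0248

1.0248


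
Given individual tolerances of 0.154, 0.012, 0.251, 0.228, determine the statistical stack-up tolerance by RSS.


RSS = sqrt(0.154^2 + 0.012^2 + 0.251^2 + 0.228^2)
= sqrt(0.138845)
= 0.3726

0.3726


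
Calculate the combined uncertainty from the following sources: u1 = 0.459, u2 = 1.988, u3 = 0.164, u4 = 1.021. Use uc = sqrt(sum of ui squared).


uc = sqrt(0.459^2 + 1.988^2 + 0.164^2 + 1.021^2)
uc = sqrt(5.232162)
uc = 2.2874

2.2874


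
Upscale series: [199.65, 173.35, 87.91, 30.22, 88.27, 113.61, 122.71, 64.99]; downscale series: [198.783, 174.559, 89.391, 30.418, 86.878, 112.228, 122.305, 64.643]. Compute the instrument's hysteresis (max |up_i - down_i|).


|199.65 - 198.783| = 0.8670
|173.35 - 174.559| = 1.2090
|87.91 - 89.391| = 1.4810
|30.22 - 30.418| = 0.1980
|88.27 - 86.878| = 1.3920
|113.61 - 112.228| = 1.3820
|122.71 - 122.305| = 0.4050
|64.99 - 64.643| = 0.3470
hysteresis = max(diffs) = 1.4810

1.4810


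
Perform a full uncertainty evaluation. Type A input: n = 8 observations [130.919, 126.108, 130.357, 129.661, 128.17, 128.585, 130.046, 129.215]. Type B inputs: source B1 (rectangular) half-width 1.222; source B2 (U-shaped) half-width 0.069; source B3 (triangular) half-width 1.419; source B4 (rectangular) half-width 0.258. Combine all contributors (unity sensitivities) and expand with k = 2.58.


mean = (130.919 + 126.108 + 130.357 + 129.661 + 128.17 + 128.585 + 130.046 + 129.215) / 8 = 129.132625
s = sqrt(sum((x - mean)^2)/(n-1)) = 1.5205894
u_A = s / sqrt(n) = 1.5205894 / sqrt(8) = 0.53760954
u_B1 = 1.222 / sqrt(3) = 0.70552203
u_B2 = 0.069 / sqrt(2) = 0.048790368
u_B3 = 1.419 / sqrt(6) = 0.57930432
u_B4 = 0.258 / sqrt(3) = 0.14895637
uc = sqrt(0.53760954^2 + 0.70552203^2 + 0.048790368^2 + 0.57930432^2 + 0.14895637^2) = 1.0709563
U = k * uc = 2.58 * 1.0709563
U = 2.7631

2.7631


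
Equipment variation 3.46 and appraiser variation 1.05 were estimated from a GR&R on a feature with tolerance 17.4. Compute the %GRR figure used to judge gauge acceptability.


GRR = sqrt(EV^2 + AV^2) = sqrt(3.46^2 + 1.05^2) = 3.6158125
%GRR = GRR / tol * 100 = 3.6158125 / 17.4 * 100
%GRR = 20.7805

20.7805


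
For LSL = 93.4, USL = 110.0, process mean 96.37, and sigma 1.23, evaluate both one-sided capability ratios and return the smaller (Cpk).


Cpu = (USL - mean) / (3*sigma) = (110.0 - 96.37) / (3*1.23) = 3.6938
Cpl = (mean - LSL) / (3*sigma) = (96.37 - 93.4) / (3*1.23) = 0.8049
Cpk = min(Cpu, Cpl) = 0.8049

0.8049


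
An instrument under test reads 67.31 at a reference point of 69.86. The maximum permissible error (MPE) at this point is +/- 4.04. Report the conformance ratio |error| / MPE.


e = indication - reference = 67.31 - 69.86 = -2.5500
|e| = 2.5500
ratio = |e| / MPE = 2.5500 / 4.04
ratio = 0.6312

0.6312


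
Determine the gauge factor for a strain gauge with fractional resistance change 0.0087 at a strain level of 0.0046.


GF = (dR/R) / epsilon
= 0.0087 / 0.0046
= 1.8913

1.8913


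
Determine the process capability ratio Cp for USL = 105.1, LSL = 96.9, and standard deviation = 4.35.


Cp = (USL - LSL) / (6 * sigma)
= (105.1 - 96.9) / (6 * 4.35)
= 8.2000 / 26.1000
= 0.3142

0.3142


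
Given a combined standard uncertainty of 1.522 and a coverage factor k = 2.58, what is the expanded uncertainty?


U = k * uc
U = 2.58 * 1.522
U = 3.9268

3.9268


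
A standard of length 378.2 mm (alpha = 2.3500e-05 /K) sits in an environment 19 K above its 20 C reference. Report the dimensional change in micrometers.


dL = L * alpha * dT
= 378.2 * 2.3500e-05 * 19
= 0.1688663 mm
dL_um = 0.1688663 * 1000 = 168.8663 um

168.8663


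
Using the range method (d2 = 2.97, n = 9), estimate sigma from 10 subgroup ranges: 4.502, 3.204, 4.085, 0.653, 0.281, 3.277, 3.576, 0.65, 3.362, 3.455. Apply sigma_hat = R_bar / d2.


R_bar = (4.502 + 3.204 + 4.085 + 0.653 + 0.281 + 3.277 + 3.576 + 0.65 + 3.362 + 3.455) / 10
R_bar = 27.045 / 10 = 2.7045
sigma_hat = R_bar / d2 = 2.7045 / 2.97 = 0.9106

0.9106


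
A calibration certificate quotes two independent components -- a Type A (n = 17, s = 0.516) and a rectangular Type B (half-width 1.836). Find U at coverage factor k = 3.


u_A = s / sqrt(n) = 0.516 / sqrt(17) = 0.12514838
u_B = half_width / sqrt(3) = 1.836 / sqrt(3) = 1.0600151
uc = sqrt(u_A^2 + u_B^2) = sqrt(0.12514838^2 + 1.0600151^2) = 1.0673772
U = k * uc = 3 * 1.0673772
U = 3.2021

3.2021


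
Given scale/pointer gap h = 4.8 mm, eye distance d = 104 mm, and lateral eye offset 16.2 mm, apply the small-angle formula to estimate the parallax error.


error = h * offset / d
= 4.8 * 16.2 / 104
= 0.7477

0.7477


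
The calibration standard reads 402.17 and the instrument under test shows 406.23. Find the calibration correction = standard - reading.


Correction = standard - reading
= 402.17 - 406.23
= -4.0600

-4.0600


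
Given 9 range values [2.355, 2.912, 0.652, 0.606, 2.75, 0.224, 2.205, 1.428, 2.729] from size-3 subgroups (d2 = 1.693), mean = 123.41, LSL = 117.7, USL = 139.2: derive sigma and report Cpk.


R_bar = (2.355 + 2.912 + 0.652 + 0.606 + 2.75 + 0.224 + 2.205 + 1.428 + 2.729) / 9 = 1.7623333
sigma = R_bar / d2 = 1.7623333 / 1.693 = 1.0409529
Cp = (USL - LSL)/(6*sigma) = (139.2 - 117.7)/(6*1.0409529) = 3.4424
Cpu = (139.2 - 123.41)/(3*1.0409529) = 5.0563
Cpl = (123.41 - 117.7)/(3*1.0409529) = 1.8285
Cpk = min(Cpu, Cpl) = 1.8285

1.8285


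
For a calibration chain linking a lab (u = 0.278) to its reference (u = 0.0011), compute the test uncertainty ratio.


TUR = u_lab / u_ref
= 0.278 / 0.0011
= 252.7273

252.7273


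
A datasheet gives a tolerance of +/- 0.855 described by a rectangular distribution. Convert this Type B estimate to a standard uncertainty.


u_B = half_width / sqrt(3)
u_B = 0.855 / 1.7320508
u_B = 0.4936

0.4936


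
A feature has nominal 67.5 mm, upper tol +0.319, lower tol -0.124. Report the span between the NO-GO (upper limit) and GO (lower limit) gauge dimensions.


GO = nominal - lower_tol (smallest hole = maximum material condition)
GO = 67.5 - 0.124 = 67.376
NO-GO = nominal + upper_tol (largest hole = least material condition)
NO-GO = 67.5 + 0.319 = 67.819
spread = NO-GO - GO = 67.819 - 67.376 = 0.4430

0.4430


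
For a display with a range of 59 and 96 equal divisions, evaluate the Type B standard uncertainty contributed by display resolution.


resolution = range / divisions
resolution = 59 / 96 = 0.61458333
u_res = resolution / (2*sqrt(3))
u_res = 0.61458333 / 3.4641016
u_res = 0.1774

0.1774


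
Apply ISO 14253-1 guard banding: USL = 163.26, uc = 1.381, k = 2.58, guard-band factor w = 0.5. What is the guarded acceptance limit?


U = k * uc = 2.58 * 1.381 = 3.56298
guard band g = w * U = 0.5 * 3.56298 = 1.78149
AL = USL - g = 163.26 - 1.78149
AL = 161.4785

161.4785


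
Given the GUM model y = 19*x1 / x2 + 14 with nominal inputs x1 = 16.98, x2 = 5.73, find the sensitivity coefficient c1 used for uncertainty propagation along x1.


y = 19*x1 / x2 + 14
dy/dx1 = 19/x2
Evaluate at x2 = 5.73: c1 = 19 / 5.73
c1 = 3.3159

3.3159


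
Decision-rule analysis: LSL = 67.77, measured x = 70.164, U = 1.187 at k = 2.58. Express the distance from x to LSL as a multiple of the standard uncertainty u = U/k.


u = U / k = 1.187 / 2.58 = 0.46007752
margin = |LSL - x| = |67.77 - 70.164| = 2.394
z = margin / u = 2.394 / 0.46007752
z = 5.2035

5.2035


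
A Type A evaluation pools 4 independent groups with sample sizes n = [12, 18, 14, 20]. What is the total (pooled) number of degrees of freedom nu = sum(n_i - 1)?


nu = sum_i (n_i - 1)
nu = ((12 - 1) + (18 - 1) + (14 - 1) + (20 - 1))
nu = 11 + 17 + 13 + 19
nu = 60

60


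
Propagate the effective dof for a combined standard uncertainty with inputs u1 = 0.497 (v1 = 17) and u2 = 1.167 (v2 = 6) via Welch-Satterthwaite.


uc = sqrt(u1^2 + u2^2) = sqrt(0.497^2 + 1.167^2) = 1.2684234
v_eff = uc^4 / (u1^4/v1 + u2^4/v2)
= 1.2684234^4 / (0.497^4/17 + 1.167^4/6)
= 2.5885525 / 0.31271263
v_eff = 8.2777

8.2777


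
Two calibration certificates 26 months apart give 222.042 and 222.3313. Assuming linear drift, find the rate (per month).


rate = (v2 - v1) / months
= (222.3313 - 222.042) / 26
= 0.2893 / 26
= 0.0111

0.0111


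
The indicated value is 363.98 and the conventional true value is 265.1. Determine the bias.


Systematic error = measured - true
= 363.98 - 265.1
= 98.8800

98.8800


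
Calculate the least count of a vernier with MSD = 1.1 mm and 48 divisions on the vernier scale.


LC = MSD / n_div
= 1.1 / 48
= 0.0229

0.0229


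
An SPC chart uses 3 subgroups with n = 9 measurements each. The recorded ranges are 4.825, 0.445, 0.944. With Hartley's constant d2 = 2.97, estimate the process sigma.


R_bar = (4.825 + 0.445 + 0.944) / 3
R_bar = 6.214 / 3 = 2.0713333
sigma_hat = R_bar / d2 = 2.0713333 / 2.97 = 0.6974

0.6974


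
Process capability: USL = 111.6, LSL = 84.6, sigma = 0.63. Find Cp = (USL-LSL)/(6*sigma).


Cp = (USL - LSL) / (6 * sigma)
= (111.6 - 84.6) / (6 * 0.63)
= 27.0000 / 3.7800
= 7.1429

7.1429


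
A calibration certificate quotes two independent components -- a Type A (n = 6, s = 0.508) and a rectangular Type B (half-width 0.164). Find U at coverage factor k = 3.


u_A = s / sqrt(n) = 0.508 / sqrt(6) = 0.20739013
u_B = half_width / sqrt(3) = 0.164 / sqrt(3) = 0.094685444
uc = sqrt(u_A^2 + u_B^2) = sqrt(0.20739013^2 + 0.094685444^2) = 0.22798245
U = k * uc = 3 * 0.22798245
U = 0.6839

0.6839


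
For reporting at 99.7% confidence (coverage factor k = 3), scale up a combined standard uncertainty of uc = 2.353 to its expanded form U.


U = k * uc
U = 3 * 2.353
U = 7.0590

7.0590


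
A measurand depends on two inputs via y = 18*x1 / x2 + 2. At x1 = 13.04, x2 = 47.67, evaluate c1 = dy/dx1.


y = 18*x1 / x2 + 2
dy/dx1 = 18/x2
Evaluate at x2 = 47.67: c1 = 18 / 47.67
c1 = 0.3776

0.3776


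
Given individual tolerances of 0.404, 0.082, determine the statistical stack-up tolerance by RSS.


RSS = sqrt(0.404^2 + 0.082^2)
= sqrt(0.16994)
= 0.4122

0.4122


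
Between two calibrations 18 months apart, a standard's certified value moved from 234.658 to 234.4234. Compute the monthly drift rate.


rate = (v2 - v1) / months
= (234.4234 - 234.658) / 18
= -0.2346 / 18
= -0.0130

-0.0130


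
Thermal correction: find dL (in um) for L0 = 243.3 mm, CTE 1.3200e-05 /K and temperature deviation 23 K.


dL = L * alpha * dT
= 243.3 * 1.3200e-05 * 23
= 0.0738659 mm
dL_um = 0.0738659 * 1000 = 73.8659 um

73.8659


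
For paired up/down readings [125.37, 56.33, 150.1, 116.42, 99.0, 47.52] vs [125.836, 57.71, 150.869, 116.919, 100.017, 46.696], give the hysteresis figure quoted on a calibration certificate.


|125.37 - 125.836| = 0.4660
|56.33 - 57.71| = 1.3800
|150.1 - 150.869| = 0.7690
|116.42 - 116.919| = 0.4990
|99.0 - 100.017| = 1.0170
|47.52 - 46.696| = 0.8240
hysteresis = max(diffs) = 1.3800

1.3800


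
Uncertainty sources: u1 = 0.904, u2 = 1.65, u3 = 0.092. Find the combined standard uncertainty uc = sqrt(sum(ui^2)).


uc = sqrt(0.904^2 + 1.65^2 + 0.092^2)
uc = sqrt(3.54818)
uc = 1.8837

1.8837


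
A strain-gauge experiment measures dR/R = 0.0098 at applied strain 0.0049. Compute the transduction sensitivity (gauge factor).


GF = (dR/R) / epsilon
= 0.0098 / 0.0049
= 2.0000

2.0000


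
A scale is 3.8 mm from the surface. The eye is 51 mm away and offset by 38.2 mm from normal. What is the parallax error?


error = h * offset / d
= 3.8 * 38.2 / 51
= 2.8463

2.8463


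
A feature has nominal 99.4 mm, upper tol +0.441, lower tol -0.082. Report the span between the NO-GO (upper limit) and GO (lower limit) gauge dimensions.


GO = nominal - lower_tol (smallest hole = maximum material condition)
GO = 99.4 - 0.082 = 99.318
NO-GO = nominal + upper_tol (largest hole = least material condition)
NO-GO = 99.4 + 0.441 = 99.841
spread = NO-GO - GO = 99.841 - 99.318 = 0.5230

0.5230


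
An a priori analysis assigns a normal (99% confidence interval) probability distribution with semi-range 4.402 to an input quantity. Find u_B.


u_B = half_width / 2.576
u_B = 4.402 / 2.576
u_B = 1.7089

1.7089


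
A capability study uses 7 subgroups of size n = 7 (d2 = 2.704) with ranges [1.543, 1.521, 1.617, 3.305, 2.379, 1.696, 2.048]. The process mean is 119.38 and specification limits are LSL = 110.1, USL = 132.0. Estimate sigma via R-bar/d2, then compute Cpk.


R_bar = (1.543 + 1.521 + 1.617 + 3.305 + 2.379 + 1.696 + 2.048) / 7 = 2.0155714
sigma = R_bar / d2 = 2.0155714 / 2.704 = 0.74540362
Cp = (USL - LSL)/(6*sigma) = (132.0 - 110.1)/(6*0.74540362) = 4.8967
Cpu = (132.0 - 119.38)/(3*0.74540362) = 5.6435
Cpl = (119.38 - 110.1)/(3*0.74540362) = 4.1499
Cpk = min(Cpu, Cpl) = 4.1499

4.1499


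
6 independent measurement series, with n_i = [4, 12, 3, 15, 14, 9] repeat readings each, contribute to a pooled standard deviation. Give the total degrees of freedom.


nu = sum_i (n_i - 1)
nu = ((4 - 1) + (12 - 1) + (3 - 1) + (15 - 1) + (14 - 1) + (9 - 1))
nu = 3 + 11 + 2 + 14 + 13 + 8
nu = 51

51


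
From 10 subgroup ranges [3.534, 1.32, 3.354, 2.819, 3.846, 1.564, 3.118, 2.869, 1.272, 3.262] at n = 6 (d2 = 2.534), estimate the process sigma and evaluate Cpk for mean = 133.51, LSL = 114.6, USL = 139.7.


R_bar = (3.534 + 1.32 + 3.354 + 2.819 + 3.846 + 1.564 + 3.118 + 2.869 + 1.272 + 3.262) / 10 = 2.6958
sigma = R_bar / d2 = 2.6958 / 2.534 = 1.0638516
Cp = (USL - LSL)/(6*sigma) = (139.7 - 114.6)/(6*1.0638516) = 3.9323
Cpu = (139.7 - 133.51)/(3*1.0638516) = 1.9395
Cpl = (133.51 - 114.6)/(3*1.0638516) = 5.9250
Cpk = min(Cpu, Cpl) = 1.9395

1.9395


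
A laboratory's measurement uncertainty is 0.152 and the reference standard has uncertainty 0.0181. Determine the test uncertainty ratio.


TUR = u_lab / u_ref
= 0.152 / 0.0181
= 8.3978

8.3978


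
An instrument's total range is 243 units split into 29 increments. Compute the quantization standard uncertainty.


resolution = range / divisions
resolution = 243 / 29 = 8.3793103
u_res = resolution / (2*sqrt(3))
u_res = 8.3793103 / 3.4641016
u_res = 2.4189

2.4189


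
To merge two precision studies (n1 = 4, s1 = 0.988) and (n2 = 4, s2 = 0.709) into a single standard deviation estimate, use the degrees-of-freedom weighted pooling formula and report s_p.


s_p = sqrt(((n1-1)*s1^2 + (n2-1)*s2^2) / (n1+n2-2))
numerator = (4-1)*0.988^2 + (4-1)*0.709^2 = 2.928432 + 1.508043 = 4.436475
denominator = 4 + 4 - 2 = 6
s_p^2 = 4.436475 / 6 = 0.7394125
s_p = sqrt(0.7394125) = 0.8599

0.8599


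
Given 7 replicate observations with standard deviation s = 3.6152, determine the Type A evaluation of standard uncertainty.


u_A = s / sqrt(n)
u_A = 3.6152 / sqrt(7)
u_A = 3.6152 / 2.6457513
u_A = 1.3664

1.3664


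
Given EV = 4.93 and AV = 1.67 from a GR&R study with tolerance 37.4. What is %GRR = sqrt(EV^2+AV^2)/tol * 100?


GRR = sqrt(EV^2 + AV^2) = sqrt(4.93^2 + 1.67^2) = 5.2051705
%GRR = GRR / tol * 100 = 5.2051705 / 37.4 * 100
%GRR = 13.9176

13.9176


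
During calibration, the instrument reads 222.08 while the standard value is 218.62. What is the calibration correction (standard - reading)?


Correction = standard - reading
= 218.62 - 222.08
= -3.4600

-3.4600


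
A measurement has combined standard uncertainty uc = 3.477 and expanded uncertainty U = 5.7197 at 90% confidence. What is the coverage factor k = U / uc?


k = U / uc
k = 5.7197 / 3.477
k = 1.645

1.645


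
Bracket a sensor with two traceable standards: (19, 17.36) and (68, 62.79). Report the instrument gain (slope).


slope = (y2 - y1) / (x2 - x1)
= (62.79 - 17.36) / (68 - 19)
= 45.4300 / 49
= 0.9271

0.9271


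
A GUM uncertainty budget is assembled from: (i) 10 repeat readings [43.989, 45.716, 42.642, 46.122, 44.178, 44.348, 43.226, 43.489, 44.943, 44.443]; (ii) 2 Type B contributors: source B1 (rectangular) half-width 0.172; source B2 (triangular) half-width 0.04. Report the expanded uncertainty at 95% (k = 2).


mean = (43.989 + 45.716 + 42.642 + 46.122 + 44.178 + 44.348 + 43.226 + 43.489 + 44.943 + 44.443) / 10 = 44.3096
s = sqrt(sum((x - mean)^2)/(n-1)) = 1.0766092
u_A = s / sqrt(n) = 1.0766092 / sqrt(10) = 0.34045372
u_B1 = 0.172 / sqrt(3) = 0.099304246
u_B2 = 0.04 / sqrt(6) = 0.016329932
uc = sqrt(0.34045372^2 + 0.099304246^2 + 0.016329932^2) = 0.35501653
U = k * uc = 2 * 0.35501653
U = 0.7100

0.7100


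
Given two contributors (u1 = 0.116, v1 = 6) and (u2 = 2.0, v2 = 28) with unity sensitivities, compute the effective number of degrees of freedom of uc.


uc = sqrt(u1^2 + u2^2) = sqrt(0.116^2 + 2.0^2) = 2.0033612
v_eff = uc^4 / (u1^4/v1 + u2^4/v2)
= 2.0033612^4 / (0.116^4/6 + 2.0^4/28)
= 16.10783 / 0.57145875
v_eff = 28.1872

28.1872


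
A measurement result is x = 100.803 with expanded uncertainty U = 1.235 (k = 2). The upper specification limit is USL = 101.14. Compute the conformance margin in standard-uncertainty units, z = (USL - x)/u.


u = U / k = 1.235 / 2 = 0.6175
margin = |USL - x| = |101.14 - 100.803| = 0.337
z = margin / u = 0.337 / 0.6175
z = 0.5457

0.5457


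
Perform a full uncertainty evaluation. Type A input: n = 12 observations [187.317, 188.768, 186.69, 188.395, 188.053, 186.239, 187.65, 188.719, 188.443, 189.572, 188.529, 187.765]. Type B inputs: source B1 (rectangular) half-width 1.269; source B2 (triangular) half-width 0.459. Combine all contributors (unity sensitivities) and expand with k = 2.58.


mean = (187.317 + 188.768 + 186.69 + 188.395 + 188.053 + 186.239 + 187.65 + 188.719 + 188.443 + 189.572 + 188.529 + 187.765) / 12 = 188.0116667
s = sqrt(sum((x - mean)^2)/(n-1)) = 0.93772911
u_A = s / sqrt(n) = 0.93772911 / sqrt(12) = 0.27069908
u_B1 = 1.269 / sqrt(3) = 0.73265749
u_B2 = 0.459 / sqrt(6) = 0.18738597
uc = sqrt(0.27069908^2 + 0.73265749^2 + 0.18738597^2) = 0.80323004
U = k * uc = 2.58 * 0.80323004
U = 2.0723

2.0723


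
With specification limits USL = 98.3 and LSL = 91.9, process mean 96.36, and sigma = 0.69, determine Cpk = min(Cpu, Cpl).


Cpu = (USL - mean) / (3*sigma) = (98.3 - 96.36) / (3*0.69) = 0.9372
Cpl = (mean - LSL) / (3*sigma) = (96.36 - 91.9) / (3*0.69) = 2.1546
Cpk = min(Cpu, Cpl) = 0.9372

0.9372


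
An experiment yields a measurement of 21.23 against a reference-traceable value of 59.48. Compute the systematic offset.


Systematic error = measured - true
= 21.23 - 59.48
= -38.2500

-38.2500


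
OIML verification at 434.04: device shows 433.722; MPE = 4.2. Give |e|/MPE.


e = indication - reference = 433.722 - 434.04 = -0.3180
|e| = 0.3180
ratio = |e| / MPE = 0.3180 / 4.2
ratio = 0.0757

0.0757


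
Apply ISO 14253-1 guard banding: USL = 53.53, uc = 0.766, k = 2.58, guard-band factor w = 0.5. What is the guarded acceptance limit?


U = k * uc = 2.58 * 0.766 = 1.97628
guard band g = w * U = 0.5 * 1.97628 = 0.98814
AL = USL - g = 53.53 - 0.98814
AL = 52.5419

52.5419


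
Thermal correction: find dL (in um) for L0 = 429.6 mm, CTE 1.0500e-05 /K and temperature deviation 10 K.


dL = L * alpha * dT
= 429.6 * 1.0500e-05 * 10
= 0.0451080 mm
dL_um = 0.0451080 * 1000 = 45.1080 um

45.1080


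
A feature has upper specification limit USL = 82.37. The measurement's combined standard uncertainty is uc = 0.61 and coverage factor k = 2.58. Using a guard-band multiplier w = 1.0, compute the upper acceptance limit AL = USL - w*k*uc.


U = k * uc = 2.58 * 0.61 = 1.5738
guard band g = w * U = 1.0 * 1.5738 = 1.5738
AL = USL - g = 82.37 - 1.5738
AL = 80.7962

80.7962


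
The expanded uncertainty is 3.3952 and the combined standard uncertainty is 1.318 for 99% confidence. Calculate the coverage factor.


k = U / uc
k = 3.3952 / 1.318
k = 2.576

2.576


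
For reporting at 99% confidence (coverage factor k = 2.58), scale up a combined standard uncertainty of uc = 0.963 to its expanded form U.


U = k * uc
U = 2.58 * 0.963
U = 2.4845

2.4845


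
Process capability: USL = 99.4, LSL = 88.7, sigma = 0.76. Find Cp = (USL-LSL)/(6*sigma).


Cp = (USL - LSL) / (6 * sigma)
= (99.4 - 88.7) / (6 * 0.76)
= 10.7000 / 4.5600
= 2.3465

2.3465


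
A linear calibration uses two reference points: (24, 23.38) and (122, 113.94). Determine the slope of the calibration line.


slope = (y2 - y1) / (x2 - x1)
= (113.94 - 23.38) / (122 - 24)
= 90.5600 / 98
= 0.9241

0.9241


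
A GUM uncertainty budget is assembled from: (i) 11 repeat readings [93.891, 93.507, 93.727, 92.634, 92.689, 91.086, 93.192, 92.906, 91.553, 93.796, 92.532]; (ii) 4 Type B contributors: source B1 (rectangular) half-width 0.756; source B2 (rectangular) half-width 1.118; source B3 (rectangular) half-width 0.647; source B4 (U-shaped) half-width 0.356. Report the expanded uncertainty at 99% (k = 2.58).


mean = (93.891 + 93.507 + 93.727 + 92.634 + 92.689 + 91.086 + 93.192 + 92.906 + 91.553 + 93.796 + 92.532) / 11 = 92.86481818
s = sqrt(sum((x - mean)^2)/(n-1)) = 0.90910206
u_A = s / sqrt(n) = 0.90910206 / sqrt(11) = 0.27410458
u_B1 = 0.756 / sqrt(3) = 0.4364768
u_B2 = 1.118 / sqrt(3) = 0.6454776
u_B3 = 0.647 / sqrt(3) = 0.37354562
u_B4 = 0.356 / sqrt(2) = 0.25173001
uc = sqrt(0.27410458^2 + 0.4364768^2 + 0.6454776^2 + 0.37354562^2 + 0.25173001^2) = 0.94084588
U = k * uc = 2.58 * 0.94084588
U = 2.4274

2.4274


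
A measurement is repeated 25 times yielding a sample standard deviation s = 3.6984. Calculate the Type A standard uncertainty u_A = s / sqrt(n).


u_A = s / sqrt(n)
u_A = 3.6984 / sqrt(25)
u_A = 3.6984 / 5
u_A = 0.7397

0.7397


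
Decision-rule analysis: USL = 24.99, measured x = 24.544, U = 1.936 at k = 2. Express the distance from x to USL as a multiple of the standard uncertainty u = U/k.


u = U / k = 1.936 / 2 = 0.968
margin = |USL - x| = |24.99 - 24.544| = 0.446
z = margin / u = 0.446 / 0.968
z = 0.4607

0.4607


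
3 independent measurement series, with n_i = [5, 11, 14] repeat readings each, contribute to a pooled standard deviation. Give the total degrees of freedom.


nu = sum_i (n_i - 1)
nu = ((5 - 1) + (11 - 1) + (14 - 1))
nu = 4 + 10 + 13
nu = 27

27


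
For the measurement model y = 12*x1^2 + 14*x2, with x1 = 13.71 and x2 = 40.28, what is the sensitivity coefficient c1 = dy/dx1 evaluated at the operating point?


y = 12*x1^2 + 14*x2
dy/dx1 = 2*12*x1
Evaluate at x1 = 13.71: c1 = 24 * 13.71
c1 = 329.0400

329.0400


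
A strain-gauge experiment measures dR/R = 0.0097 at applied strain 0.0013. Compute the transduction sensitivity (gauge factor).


GF = (dR/R) / epsilon
= 0.0097 / 0.0013
= 7.4615

7.4615


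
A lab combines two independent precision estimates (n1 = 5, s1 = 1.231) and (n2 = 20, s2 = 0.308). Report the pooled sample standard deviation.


s_p = sqrt(((n1-1)*s1^2 + (n2-1)*s2^2) / (n1+n2-2))
numerator = (5-1)*1.231^2 + (20-1)*0.308^2 = 6.061444 + 1.802416 = 7.86386
denominator = 5 + 20 - 2 = 23
s_p^2 = 7.86386 / 23 = 0.34190696
s_p = sqrt(0.34190696) = 0.5847

0.5847


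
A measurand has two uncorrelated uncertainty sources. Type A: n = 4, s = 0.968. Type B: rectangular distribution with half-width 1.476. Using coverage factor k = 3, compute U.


u_A = s / sqrt(n) = 0.968 / sqrt(4) = 0.484
u_B = half_width / sqrt(3) = 1.476 / sqrt(3) = 0.852169
uc = sqrt(u_A^2 + u_B^2) = sqrt(0.484^2 + 0.852169^2) = 0.98002449
U = k * uc = 3 * 0.98002449
U = 2.9401

2.9401


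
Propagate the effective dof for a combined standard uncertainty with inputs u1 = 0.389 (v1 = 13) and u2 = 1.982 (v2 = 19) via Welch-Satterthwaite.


uc = sqrt(u1^2 + u2^2) = sqrt(0.389^2 + 1.982^2) = 2.0198131
v_eff = uc^4 / (u1^4/v1 + u2^4/v2)
= 2.0198131^4 / (0.389^4/13 + 1.982^4/19)
= 16.643503 / 0.81395767
v_eff = 20.4476

20.4476


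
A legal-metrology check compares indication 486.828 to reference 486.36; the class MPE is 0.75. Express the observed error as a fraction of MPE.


e = indication - reference = 486.828 - 486.36 = 0.4680
|e| = 0.4680
ratio = |e| / MPE = 0.4680 / 0.75
ratio = 0.6240

0.6240


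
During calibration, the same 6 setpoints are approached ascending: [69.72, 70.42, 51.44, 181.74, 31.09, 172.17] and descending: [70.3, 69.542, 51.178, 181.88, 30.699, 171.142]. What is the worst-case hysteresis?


|69.72 - 70.3| = 0.5800
|70.42 - 69.542| = 0.8780
|51.44 - 51.178| = 0.2620
|181.74 - 181.88| = 0.1400
|31.09 - 30.699| = 0.3910
|172.17 - 171.142| = 1.0280
hysteresis = max(diffs) = 1.0280

1.0280


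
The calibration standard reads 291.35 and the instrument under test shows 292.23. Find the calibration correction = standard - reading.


Correction = standard - reading
= 291.35 - 292.23
= -0.8800

-0.8800


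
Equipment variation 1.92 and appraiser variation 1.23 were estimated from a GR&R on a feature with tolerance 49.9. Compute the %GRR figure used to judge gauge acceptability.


GRR = sqrt(EV^2 + AV^2) = sqrt(1.92^2 + 1.23^2) = 2.2801974
%GRR = GRR / tol * 100 = 2.2801974 / 49.9 * 100
%GRR = 4.5695

4.5695


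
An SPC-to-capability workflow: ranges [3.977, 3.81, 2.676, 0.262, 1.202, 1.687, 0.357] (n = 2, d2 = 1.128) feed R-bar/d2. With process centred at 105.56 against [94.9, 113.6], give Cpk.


R_bar = (3.977 + 3.81 + 2.676 + 0.262 + 1.202 + 1.687 + 0.357) / 7 = 1.9958571
sigma = R_bar / d2 = 1.9958571 / 1.128 = 1.7693769
Cp = (USL - LSL)/(6*sigma) = (113.6 - 94.9)/(6*1.7693769) = 1.7614
Cpu = (113.6 - 105.56)/(3*1.7693769) = 1.5147
Cpl = (105.56 - 94.9)/(3*1.7693769) = 2.0082
Cpk = min(Cpu, Cpl) = 1.5147

1.5147


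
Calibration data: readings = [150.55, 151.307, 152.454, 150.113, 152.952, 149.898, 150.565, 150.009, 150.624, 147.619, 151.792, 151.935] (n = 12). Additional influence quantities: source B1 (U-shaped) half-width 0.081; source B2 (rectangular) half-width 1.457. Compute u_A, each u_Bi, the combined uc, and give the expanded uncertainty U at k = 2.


mean = (150.55 + 151.307 + 152.454 + 150.113 + 152.952 + 149.898 + 150.565 + 150.009 + 150.624 + 147.619 + 151.792 + 151.935) / 12 = 150.8181667
s = sqrt(sum((x - mean)^2)/(n-1)) = 1.416491
u_A = s / sqrt(n) = 1.416491 / sqrt(12) = 0.40890573
u_B1 = 0.081 / sqrt(2) = 0.057275649
u_B2 = 1.457 / sqrt(3) = 0.84119934
uc = sqrt(0.40890573^2 + 0.057275649^2 + 0.84119934^2) = 0.93707029
U = k * uc = 2 * 0.93707029
U = 1.8741

1.8741


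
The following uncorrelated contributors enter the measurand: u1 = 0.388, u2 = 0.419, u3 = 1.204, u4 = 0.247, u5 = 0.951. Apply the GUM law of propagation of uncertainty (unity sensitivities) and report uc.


uc = sqrt(0.388^2 + 0.419^2 + 1.204^2 + 0.247^2 + 0.951^2)
uc = sqrt(2.741131)
uc = 1.6556

1.6556


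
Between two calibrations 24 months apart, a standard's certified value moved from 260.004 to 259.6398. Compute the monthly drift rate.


rate = (v2 - v1) / months
= (259.6398 - 260.004) / 24
= -0.3642 / 24
= -0.0152

-0.0152


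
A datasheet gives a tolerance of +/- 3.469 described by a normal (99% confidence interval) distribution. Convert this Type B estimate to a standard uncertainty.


u_B = half_width / 2.576
u_B = 3.469 / 2.576
u_B = 1.3467

1.3467


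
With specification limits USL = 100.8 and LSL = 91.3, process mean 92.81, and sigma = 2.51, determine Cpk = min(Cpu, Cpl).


Cpu = (USL - mean) / (3*sigma) = (100.8 - 92.81) / (3*2.51) = 1.0611
Cpl = (mean - LSL) / (3*sigma) = (92.81 - 91.3) / (3*2.51) = 0.2005
Cpk = min(Cpu, Cpl) = 0.2005

0.2005
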